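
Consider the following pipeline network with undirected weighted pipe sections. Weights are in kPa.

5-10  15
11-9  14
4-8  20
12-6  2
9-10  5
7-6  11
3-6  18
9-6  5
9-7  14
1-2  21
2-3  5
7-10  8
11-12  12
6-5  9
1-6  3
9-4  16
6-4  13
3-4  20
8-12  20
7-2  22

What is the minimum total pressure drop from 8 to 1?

25 kPa

Enumerating some paths:
8 → 4 → 6 → 1: 20+13+3 = 36
8 → 12 → 6 → 1: 20+2+3 = 25
The minimum is 25 kPa via 8 → 12 → 6 → 1.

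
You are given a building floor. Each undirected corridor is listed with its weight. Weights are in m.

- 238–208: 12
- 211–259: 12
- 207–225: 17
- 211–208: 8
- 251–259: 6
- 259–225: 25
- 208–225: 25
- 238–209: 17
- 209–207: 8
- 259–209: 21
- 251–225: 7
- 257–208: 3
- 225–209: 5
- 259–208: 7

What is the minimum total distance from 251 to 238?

25 m

Enumerating some paths:
251 - 259 - 211 - 208 - 238: 6+12+8+12 = 38
251 - 225 - 209 - 238: 7+5+17 = 29
251 - 259 - 208 - 238: 6+7+12 = 25
The minimum is 25 m via 251 - 259 - 208 - 238.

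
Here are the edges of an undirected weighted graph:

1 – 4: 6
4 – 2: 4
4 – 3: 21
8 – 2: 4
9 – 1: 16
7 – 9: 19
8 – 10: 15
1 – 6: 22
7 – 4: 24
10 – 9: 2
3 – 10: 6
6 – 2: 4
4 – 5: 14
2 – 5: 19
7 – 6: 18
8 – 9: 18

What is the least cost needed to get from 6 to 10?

Candidate routes:
6 → 2 → 4 → 1 → 9 → 10: 4+4+6+16+2 = 32
6 → 2 → 8 → 10: 4+4+15 = 23
6 → 2 → 8 → 9 → 10: 4+4+18+2 = 28
Cheapest is 6 → 2 → 8 → 10 at 23.

23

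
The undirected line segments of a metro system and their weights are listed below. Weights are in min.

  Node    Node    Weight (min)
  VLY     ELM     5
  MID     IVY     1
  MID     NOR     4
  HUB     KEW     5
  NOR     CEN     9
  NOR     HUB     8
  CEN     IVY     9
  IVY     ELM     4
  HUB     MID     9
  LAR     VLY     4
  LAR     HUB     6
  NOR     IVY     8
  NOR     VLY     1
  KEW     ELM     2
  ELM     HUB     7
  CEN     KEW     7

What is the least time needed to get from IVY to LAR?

10 min

Candidate routes:
IVY - ELM - VLY - LAR: 4+5+4 = 13
IVY - MID - NOR - VLY - LAR: 1+4+1+4 = 10
IVY - NOR - VLY - LAR: 8+1+4 = 13
IVY - MID - HUB - LAR: 1+9+6 = 16
Cheapest is IVY - MID - NOR - VLY - LAR at 10 min.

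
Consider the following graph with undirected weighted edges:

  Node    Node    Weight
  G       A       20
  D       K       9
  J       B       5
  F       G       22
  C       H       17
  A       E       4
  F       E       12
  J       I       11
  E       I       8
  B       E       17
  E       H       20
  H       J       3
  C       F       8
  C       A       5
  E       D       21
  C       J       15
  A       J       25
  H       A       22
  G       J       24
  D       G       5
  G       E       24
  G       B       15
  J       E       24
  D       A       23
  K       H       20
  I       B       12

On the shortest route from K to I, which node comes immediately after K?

H

Candidate routes:
K - H - J - I: 20+3+11 = 34
K - H - J - B - I: 20+3+5+12 = 40
K - D - E - I: 9+21+8 = 38
K - D - G - B - I: 9+5+15+12 = 41
The minimum is 34 via K - H - J - I.
So from K the first move is to H.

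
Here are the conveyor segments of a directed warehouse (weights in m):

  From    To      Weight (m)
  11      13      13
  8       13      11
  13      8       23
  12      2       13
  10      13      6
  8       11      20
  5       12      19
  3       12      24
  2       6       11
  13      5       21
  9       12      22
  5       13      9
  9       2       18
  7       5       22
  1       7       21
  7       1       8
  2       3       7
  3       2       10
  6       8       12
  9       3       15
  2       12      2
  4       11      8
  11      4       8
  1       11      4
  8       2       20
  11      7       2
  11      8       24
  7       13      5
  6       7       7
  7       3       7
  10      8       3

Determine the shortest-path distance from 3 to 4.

Running Dijkstra from 3:
3: 0
2: 10  (via 3)
12: 12  (via 2)
6: 21  (via 2)
7: 28  (via 6)
8: 33  (via 6)
13: 33  (via 7)
1: 36  (via 7)
11: 40  (via 1)
4: 48  (via 11)
Shortest route: 3 → 2 → 6 → 7 → 1 → 11 → 4 = 48 m.

48 m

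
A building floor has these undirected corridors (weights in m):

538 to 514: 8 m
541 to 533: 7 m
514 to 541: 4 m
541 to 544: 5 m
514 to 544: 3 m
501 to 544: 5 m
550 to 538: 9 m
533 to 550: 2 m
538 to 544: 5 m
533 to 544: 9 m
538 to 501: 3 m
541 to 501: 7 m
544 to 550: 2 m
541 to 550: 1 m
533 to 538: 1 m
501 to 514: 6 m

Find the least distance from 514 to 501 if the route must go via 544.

8 m

Shortest 514→544: 514 → 544 = 3
Shortest 544→501: 544 → 501 = 5
Total via 544: 3 + 5 = 8 m.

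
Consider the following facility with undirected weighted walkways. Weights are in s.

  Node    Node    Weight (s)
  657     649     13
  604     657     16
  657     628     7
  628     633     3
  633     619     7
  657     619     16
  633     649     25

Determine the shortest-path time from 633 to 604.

Candidate routes:
633 - 628 - 657 - 604: 3+7+16 = 26
633 - 619 - 657 - 604: 7+16+16 = 39
Cheapest is 633 - 628 - 657 - 604 at 26 s.

26 s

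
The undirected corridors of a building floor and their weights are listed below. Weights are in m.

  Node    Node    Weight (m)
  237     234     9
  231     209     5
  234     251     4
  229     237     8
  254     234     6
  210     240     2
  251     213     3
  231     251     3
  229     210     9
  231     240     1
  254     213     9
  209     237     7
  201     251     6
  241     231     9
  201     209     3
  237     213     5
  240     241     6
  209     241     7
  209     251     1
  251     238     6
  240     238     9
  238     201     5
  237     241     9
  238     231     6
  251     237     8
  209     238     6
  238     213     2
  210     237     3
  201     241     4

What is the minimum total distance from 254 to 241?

Shortest distances from 254:
254: 0
234: 6  (via 254)
213: 9  (via 254)
251: 10  (via 234)
209: 11  (via 251)
238: 11  (via 213)
231: 13  (via 251)
201: 14  (via 209)
240: 14  (via 231)
237: 14  (via 213)
210: 16  (via 240)
241: 18  (via 209)
Shortest route: 254 → 234 → 251 → 209 → 241 = 18 m.

18 m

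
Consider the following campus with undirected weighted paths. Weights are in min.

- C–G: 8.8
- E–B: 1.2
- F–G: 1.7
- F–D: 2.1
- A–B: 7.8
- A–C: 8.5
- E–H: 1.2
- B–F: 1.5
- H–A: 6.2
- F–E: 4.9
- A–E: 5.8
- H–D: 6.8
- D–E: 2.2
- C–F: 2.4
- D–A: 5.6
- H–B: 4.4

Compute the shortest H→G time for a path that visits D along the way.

Best H to D: H–E–D costing 3.4
Shortest D→G: D–F–G = 3.8
Total via D: 3.4 + 3.8 = 7.2 min.

7.2 min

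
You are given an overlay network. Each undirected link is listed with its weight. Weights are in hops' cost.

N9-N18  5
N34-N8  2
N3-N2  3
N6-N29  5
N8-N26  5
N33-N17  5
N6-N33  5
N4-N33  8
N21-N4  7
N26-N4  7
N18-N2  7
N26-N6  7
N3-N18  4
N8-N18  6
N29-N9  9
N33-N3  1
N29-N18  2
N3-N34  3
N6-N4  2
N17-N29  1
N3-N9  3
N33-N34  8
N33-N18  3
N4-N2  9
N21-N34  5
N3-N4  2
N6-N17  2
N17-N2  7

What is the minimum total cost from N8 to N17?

9 hops' cost

Settle nodes by increasing distance from N8:
N8: 0
N34: 2  (via N8)
N26: 5  (via N8)
N3: 5  (via N34)
N18: 6  (via N8)
N33: 6  (via N3)
N21: 7  (via N34)
N4: 7  (via N3)
N9: 8  (via N3)
N29: 8  (via N18)
N2: 8  (via N3)
N17: 9  (via N29)
Shortest route: N8–N18–N29–N17 = 9 hops' cost.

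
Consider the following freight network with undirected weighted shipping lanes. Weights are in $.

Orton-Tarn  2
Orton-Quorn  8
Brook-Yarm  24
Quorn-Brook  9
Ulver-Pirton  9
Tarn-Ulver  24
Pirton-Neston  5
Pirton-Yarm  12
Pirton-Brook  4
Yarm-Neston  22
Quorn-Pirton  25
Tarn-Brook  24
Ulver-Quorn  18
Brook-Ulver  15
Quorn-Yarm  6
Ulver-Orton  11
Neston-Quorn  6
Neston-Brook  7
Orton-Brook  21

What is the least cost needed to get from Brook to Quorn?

$9

Settle nodes by increasing distance from Brook:
Brook: 0
Pirton: 4  (via Brook)
Neston: 7  (via Brook)
Quorn: 9  (via Brook)
Shortest route: Brook → Quorn = $9.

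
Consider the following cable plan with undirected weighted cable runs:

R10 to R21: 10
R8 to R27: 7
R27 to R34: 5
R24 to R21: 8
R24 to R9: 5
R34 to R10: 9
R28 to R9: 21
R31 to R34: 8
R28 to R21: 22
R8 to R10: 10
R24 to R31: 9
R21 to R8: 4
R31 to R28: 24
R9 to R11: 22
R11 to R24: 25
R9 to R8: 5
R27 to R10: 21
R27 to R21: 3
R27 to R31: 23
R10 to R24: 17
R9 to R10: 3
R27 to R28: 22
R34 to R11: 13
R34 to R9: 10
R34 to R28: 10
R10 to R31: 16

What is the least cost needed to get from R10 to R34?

Enumerating some paths:
R10 - R34: 9 = 9
R10 - R9 - R34: 3+10 = 13
Cheapest is R10 - R34 at 9.

9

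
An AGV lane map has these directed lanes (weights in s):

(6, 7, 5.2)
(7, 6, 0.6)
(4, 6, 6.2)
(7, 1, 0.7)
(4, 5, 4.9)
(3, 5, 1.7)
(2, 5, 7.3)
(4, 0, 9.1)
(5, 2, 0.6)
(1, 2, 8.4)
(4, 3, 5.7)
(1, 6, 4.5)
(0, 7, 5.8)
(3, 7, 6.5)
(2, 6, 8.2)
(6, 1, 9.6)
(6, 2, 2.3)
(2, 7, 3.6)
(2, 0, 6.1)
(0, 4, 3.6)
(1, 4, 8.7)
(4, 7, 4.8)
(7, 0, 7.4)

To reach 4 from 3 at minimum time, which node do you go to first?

5

Enumerating some paths:
3 - 5 - 2 - 0 - 4: 1.7+0.6+6.1+3.6 = 12
3 - 5 - 2 - 7 - 1 - 4: 1.7+0.6+3.6+0.7+8.7 = 15.3
3 - 7 - 1 - 4: 6.5+0.7+8.7 = 15.9
Cheapest is 3 - 5 - 2 - 0 - 4 at 12 s.
So from 3 the first move is to 5.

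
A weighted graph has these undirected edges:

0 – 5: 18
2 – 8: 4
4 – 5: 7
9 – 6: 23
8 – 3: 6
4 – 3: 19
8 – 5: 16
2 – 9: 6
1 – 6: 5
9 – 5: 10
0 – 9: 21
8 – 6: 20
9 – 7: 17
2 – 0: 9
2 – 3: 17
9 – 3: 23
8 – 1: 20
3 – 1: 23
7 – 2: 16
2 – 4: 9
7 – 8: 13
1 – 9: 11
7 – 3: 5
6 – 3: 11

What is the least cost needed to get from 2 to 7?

Compare a few routes:
2–8–7: 4+13 = 17
2–7: 16 = 16
2–8–3–7: 4+6+5 = 15
The minimum is 15 via 2–8–3–7.

15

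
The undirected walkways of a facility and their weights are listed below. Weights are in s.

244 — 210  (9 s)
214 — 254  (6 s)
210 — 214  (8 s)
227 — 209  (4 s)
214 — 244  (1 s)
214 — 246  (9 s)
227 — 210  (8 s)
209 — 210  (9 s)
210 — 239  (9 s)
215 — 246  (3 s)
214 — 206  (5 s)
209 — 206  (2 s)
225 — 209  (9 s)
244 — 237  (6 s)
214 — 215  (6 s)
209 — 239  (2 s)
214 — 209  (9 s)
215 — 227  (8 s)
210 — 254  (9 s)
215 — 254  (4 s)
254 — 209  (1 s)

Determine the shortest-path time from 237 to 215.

Shortest distances from 237:
237: 0
244: 6  (via 237)
214: 7  (via 244)
206: 12  (via 214)
254: 13  (via 214)
215: 13  (via 214)
Shortest route: 237 → 244 → 214 → 215 = 13 s.

13 s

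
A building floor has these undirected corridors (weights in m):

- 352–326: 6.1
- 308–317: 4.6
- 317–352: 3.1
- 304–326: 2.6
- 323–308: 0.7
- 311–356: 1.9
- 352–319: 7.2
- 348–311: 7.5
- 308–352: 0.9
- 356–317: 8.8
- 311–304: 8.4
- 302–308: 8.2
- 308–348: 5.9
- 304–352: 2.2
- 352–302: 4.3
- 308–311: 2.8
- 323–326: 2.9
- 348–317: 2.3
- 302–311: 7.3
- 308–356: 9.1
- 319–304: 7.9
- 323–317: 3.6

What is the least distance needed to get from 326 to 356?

8.3 m

Candidate routes:
326 - 304 - 352 - 308 - 311 - 356: 2.6+2.2+0.9+2.8+1.9 = 10.4
326 - 352 - 308 - 311 - 356: 6.1+0.9+2.8+1.9 = 11.7
326 - 323 - 308 - 311 - 356: 2.9+0.7+2.8+1.9 = 8.3
Cheapest is 326 - 323 - 308 - 311 - 356 at 8.3 m.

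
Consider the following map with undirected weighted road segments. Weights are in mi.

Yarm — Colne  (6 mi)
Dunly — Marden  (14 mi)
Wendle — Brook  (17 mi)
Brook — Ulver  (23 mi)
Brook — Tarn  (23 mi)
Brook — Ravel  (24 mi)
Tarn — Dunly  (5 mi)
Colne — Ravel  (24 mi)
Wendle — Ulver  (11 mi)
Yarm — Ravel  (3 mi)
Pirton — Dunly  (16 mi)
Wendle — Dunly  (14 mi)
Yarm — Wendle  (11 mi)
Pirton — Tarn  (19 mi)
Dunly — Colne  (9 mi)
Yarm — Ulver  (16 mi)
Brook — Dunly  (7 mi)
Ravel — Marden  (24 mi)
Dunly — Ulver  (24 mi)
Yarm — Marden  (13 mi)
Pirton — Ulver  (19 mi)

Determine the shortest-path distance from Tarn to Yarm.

20 mi

Candidate routes:
Tarn - Dunly - Marden - Yarm: 5+14+13 = 32
Tarn - Dunly - Brook - Ravel - Yarm: 5+7+24+3 = 39
Tarn - Dunly - Wendle - Yarm: 5+14+11 = 30
Tarn - Dunly - Colne - Yarm: 5+9+6 = 20
Cheapest is Tarn - Dunly - Colne - Yarm at 20 mi.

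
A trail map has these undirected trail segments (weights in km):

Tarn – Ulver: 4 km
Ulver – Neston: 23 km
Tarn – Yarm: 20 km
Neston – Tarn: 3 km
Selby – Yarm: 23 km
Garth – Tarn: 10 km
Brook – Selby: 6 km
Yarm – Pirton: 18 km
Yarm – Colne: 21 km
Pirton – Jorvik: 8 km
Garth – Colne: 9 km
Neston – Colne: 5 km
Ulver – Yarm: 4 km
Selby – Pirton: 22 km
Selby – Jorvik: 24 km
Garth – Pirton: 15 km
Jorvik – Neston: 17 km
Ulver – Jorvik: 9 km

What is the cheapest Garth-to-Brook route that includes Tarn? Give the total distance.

47 km

Best Garth to Tarn: Garth → Tarn costing 10
Shortest Tarn→Brook: Tarn → Ulver → Yarm → Selby → Brook = 37
Total via Tarn: 10 + 37 = 47 km.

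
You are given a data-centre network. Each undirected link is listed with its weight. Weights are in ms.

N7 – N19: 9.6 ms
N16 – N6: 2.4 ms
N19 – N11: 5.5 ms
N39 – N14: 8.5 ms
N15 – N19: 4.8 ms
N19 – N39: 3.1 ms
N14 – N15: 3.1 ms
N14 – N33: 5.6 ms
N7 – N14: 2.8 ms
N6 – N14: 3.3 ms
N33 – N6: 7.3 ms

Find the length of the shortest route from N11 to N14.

13.4 ms

Shortest distances from N11:
N11: 0
N19: 5.5  (via N11)
N39: 8.6  (via N19)
N15: 10.3  (via N19)
N14: 13.4  (via N15)
Shortest route: N11–N19–N15–N14 = 13.4 ms.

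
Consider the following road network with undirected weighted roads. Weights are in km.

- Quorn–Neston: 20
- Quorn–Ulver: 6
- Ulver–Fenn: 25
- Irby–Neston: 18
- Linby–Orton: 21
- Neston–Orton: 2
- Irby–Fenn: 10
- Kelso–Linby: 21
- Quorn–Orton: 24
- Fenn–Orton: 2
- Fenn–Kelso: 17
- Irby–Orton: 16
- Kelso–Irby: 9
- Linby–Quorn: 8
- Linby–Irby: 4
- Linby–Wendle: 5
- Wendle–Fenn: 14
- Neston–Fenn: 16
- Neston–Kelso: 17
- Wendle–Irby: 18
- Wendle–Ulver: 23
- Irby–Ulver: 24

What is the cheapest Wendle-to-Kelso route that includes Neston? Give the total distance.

35 km

Shortest Wendle→Neston: Wendle–Fenn–Orton–Neston = 18
Best Neston to Kelso: Neston–Kelso costing 17
Total via Neston: 18 + 17 = 35 km.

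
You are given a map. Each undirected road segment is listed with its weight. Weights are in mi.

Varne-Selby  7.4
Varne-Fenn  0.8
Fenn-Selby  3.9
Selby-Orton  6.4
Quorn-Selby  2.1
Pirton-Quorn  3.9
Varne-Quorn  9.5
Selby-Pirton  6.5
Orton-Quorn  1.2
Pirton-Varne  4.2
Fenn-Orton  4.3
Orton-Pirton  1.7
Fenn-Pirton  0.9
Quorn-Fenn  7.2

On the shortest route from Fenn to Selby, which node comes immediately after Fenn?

Selby

Candidate routes:
Fenn → Pirton → Quorn → Selby: 0.9+3.9+2.1 = 6.9
Fenn → Pirton → Selby: 0.9+6.5 = 7.4
Fenn → Pirton → Orton → Quorn → Selby: 0.9+1.7+1.2+2.1 = 5.9
Fenn → Selby: 3.9 = 3.9
The minimum is 3.9 mi via Fenn → Selby.
So from Fenn the first move is to Selby.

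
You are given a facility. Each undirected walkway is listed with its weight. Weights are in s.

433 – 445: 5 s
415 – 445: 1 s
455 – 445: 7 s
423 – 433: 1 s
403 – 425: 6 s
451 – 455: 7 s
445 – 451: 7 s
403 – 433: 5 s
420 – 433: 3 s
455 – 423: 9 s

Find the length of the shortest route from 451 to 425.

Shortest distances from 451:
451: 0
445: 7  (via 451)
455: 7  (via 451)
415: 8  (via 445)
433: 12  (via 445)
423: 13  (via 433)
420: 15  (via 433)
403: 17  (via 433)
425: 23  (via 403)
Shortest route: 451–445–433–403–425 = 23 s.

23 s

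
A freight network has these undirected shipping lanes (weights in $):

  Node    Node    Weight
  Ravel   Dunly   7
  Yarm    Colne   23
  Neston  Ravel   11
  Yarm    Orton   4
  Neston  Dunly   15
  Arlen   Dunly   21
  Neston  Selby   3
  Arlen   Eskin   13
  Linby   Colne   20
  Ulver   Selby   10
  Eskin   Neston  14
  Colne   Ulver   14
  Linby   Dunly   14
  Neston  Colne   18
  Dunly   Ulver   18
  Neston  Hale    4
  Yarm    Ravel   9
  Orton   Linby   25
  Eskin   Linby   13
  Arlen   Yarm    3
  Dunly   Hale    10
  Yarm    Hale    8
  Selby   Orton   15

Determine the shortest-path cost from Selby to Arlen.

Compare a few routes:
Selby - Orton - Yarm - Arlen: 15+4+3 = 22
Selby - Neston - Hale - Yarm - Arlen: 3+4+8+3 = 18
Cheapest is Selby - Neston - Hale - Yarm - Arlen at $18.

$18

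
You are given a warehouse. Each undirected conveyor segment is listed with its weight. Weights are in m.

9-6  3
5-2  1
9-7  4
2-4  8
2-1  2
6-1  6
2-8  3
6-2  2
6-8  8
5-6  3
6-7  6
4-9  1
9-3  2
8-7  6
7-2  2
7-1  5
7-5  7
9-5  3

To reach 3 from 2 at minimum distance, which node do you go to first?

Enumerating some paths:
2–6–9–3: 2+3+2 = 7
2–7–9–3: 2+4+2 = 8
2–5–9–3: 1+3+2 = 6
The minimum is 6 m via 2–5–9–3.
So from 2 the first move is to 5.

5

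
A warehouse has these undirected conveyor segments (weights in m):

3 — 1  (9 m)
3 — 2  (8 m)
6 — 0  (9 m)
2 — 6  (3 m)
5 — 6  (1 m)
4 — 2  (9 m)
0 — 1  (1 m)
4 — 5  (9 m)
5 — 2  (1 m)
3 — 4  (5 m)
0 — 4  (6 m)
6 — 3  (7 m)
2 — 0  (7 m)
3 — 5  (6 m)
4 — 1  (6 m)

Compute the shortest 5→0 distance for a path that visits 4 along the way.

Shortest 5→4: 5 → 4 = 9
Best 4 to 0: 4 → 0 costing 6
Total via 4: 9 + 6 = 15 m.

15 m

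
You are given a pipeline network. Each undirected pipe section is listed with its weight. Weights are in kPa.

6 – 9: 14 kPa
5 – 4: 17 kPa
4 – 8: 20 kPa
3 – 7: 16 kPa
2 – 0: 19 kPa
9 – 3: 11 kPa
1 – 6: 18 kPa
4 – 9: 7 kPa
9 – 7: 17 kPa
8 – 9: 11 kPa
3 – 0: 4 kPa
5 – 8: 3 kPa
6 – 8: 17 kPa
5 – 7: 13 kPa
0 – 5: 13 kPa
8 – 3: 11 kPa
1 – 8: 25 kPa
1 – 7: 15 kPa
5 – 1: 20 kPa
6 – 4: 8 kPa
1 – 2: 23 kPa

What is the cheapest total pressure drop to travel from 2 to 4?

Enumerating some paths:
2 → 0 → 3 → 9 → 4: 19+4+11+7 = 41
2 → 1 → 6 → 4: 23+18+8 = 49
2 → 0 → 5 → 4: 19+13+17 = 49
Cheapest is 2 → 0 → 3 → 9 → 4 at 41 kPa.

41 kPa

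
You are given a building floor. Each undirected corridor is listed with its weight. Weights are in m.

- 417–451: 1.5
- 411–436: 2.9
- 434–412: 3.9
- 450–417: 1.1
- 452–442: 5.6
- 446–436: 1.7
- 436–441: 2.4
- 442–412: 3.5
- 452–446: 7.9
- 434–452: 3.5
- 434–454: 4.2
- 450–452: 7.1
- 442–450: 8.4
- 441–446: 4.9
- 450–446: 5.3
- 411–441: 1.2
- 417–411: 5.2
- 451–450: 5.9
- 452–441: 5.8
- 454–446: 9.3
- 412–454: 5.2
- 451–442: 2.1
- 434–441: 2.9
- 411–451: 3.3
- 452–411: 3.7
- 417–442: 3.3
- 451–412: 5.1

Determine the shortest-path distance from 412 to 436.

Settle nodes by increasing distance from 412:
412: 0
442: 3.5  (via 412)
434: 3.9  (via 412)
451: 5.1  (via 412)
454: 5.2  (via 412)
417: 6.6  (via 451)
441: 6.8  (via 434)
452: 7.4  (via 434)
450: 7.7  (via 417)
411: 8  (via 441)
436: 9.2  (via 441)
Shortest route: 412–434–441–436 = 9.2 m.

9.2 m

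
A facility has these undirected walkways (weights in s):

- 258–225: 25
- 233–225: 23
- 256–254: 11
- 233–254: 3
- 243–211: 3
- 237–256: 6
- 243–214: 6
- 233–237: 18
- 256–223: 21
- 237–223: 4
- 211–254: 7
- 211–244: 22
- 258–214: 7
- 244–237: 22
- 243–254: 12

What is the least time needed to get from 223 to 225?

45 s

Candidate routes:
223–256–254–233–225: 21+11+3+23 = 58
223–237–256–254–233–225: 4+6+11+3+23 = 47
223–237–233–225: 4+18+23 = 45
Cheapest is 223–237–233–225 at 45 s.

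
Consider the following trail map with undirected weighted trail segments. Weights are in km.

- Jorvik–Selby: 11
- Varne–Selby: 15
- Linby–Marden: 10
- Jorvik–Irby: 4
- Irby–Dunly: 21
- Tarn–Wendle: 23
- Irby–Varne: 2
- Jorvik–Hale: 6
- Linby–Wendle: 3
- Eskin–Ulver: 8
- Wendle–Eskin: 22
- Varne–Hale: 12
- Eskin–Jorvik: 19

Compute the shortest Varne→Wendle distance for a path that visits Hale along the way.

Best Varne to Hale: Varne → Hale costing 12
Best Hale to Wendle: Hale → Jorvik → Eskin → Wendle costing 47
Total via Hale: 12 + 47 = 59 km.

59 km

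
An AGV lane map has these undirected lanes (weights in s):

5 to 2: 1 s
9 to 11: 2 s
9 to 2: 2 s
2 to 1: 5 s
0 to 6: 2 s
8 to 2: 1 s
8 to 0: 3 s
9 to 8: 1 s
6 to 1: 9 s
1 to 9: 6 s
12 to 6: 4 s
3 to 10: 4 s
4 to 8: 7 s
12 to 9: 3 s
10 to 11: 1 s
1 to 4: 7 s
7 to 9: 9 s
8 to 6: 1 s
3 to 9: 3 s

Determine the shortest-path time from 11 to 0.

Running Dijkstra from 11:
11: 0
10: 1  (via 11)
9: 2  (via 11)
8: 3  (via 9)
2: 4  (via 9)
6: 4  (via 8)
3: 5  (via 10)
5: 5  (via 2)
12: 5  (via 9)
0: 6  (via 8)
Shortest route: 11 → 9 → 8 → 0 = 6 s.

6 s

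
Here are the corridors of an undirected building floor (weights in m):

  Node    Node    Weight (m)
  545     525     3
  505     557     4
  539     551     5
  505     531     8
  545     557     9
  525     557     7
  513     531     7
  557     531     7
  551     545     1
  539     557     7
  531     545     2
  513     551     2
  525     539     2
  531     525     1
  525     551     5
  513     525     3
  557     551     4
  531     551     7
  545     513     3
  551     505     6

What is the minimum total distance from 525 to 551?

4 m

Compare a few routes:
525 → 513 → 551: 3+2 = 5
525 → 545 → 551: 3+1 = 4
Cheapest is 525 → 545 → 551 at 4 m.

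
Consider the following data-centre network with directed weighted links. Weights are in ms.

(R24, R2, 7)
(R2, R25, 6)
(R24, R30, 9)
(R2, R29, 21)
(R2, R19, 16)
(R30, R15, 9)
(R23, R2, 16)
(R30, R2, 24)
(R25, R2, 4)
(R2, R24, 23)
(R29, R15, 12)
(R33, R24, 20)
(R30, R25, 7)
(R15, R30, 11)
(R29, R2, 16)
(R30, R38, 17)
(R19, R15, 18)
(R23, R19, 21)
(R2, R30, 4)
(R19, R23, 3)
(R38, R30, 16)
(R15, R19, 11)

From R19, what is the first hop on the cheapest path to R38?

R23

Candidate routes:
R19 - R23 - R2 - R29 - R15 - R30 - R38: 3+16+21+12+11+17 = 80
R19 - R23 - R2 - R30 - R38: 3+16+4+17 = 40
R19 - R15 - R30 - R38: 18+11+17 = 46
R19 - R23 - R2 - R24 - R30 - R38: 3+16+23+9+17 = 68
The minimum is 40 ms via R19 - R23 - R2 - R30 - R38.
So from R19 the first move is to R23.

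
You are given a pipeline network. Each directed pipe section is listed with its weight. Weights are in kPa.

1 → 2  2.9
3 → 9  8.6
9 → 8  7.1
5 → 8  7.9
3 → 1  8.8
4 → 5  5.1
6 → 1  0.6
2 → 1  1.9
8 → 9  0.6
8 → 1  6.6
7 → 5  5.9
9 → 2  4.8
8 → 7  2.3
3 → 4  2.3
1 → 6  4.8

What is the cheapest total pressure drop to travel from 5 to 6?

19.3 kPa

Compare a few routes:
5 → 8 → 9 → 2 → 1 → 6: 7.9+0.6+4.8+1.9+4.8 = 20
5 → 8 → 1 → 6: 7.9+6.6+4.8 = 19.3
Cheapest is 5 → 8 → 1 → 6 at 19.3 kPa.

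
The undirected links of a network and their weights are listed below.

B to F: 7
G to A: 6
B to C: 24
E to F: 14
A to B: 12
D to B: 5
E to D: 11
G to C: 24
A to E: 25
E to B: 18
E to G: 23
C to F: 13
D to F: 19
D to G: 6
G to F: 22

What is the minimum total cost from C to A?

Settle nodes by increasing distance from C:
C: 0
F: 13  (via C)
B: 20  (via F)
G: 24  (via C)
D: 25  (via B)
E: 27  (via F)
A: 30  (via G)
Shortest route: C–G–A = 30.

30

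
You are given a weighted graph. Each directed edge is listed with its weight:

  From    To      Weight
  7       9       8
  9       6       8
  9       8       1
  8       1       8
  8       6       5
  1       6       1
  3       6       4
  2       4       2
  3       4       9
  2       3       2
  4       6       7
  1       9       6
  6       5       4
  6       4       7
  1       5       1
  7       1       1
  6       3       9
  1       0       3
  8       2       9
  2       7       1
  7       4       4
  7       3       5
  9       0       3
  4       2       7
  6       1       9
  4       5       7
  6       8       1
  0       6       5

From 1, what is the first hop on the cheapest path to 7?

Compare a few routes:
1–9–8–2–7: 6+1+9+1 = 17
1–6–4–2–7: 1+7+7+1 = 16
1–6–8–2–7: 1+1+9+1 = 12
The minimum is 12 via 1–6–8–2–7.
So from 1 the first move is to 6.

6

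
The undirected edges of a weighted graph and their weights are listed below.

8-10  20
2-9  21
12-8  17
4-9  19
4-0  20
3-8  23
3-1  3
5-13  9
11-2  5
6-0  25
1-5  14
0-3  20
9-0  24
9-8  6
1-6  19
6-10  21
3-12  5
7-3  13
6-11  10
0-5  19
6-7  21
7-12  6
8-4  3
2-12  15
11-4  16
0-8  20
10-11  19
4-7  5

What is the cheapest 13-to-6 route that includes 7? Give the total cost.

Best 13 to 7: 13–5–1–3–12–7 costing 37
Shortest 7→6: 7–6 = 21
Total via 7: 37 + 21 = 58.

58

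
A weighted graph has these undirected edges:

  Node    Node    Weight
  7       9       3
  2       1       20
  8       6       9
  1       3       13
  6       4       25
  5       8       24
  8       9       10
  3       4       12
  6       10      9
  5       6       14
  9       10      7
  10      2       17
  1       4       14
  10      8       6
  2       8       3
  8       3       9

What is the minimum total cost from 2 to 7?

Enumerating some paths:
2–8–10–9–7: 3+6+7+3 = 19
2–8–9–7: 3+10+3 = 16
Cheapest is 2–8–9–7 at 16.

16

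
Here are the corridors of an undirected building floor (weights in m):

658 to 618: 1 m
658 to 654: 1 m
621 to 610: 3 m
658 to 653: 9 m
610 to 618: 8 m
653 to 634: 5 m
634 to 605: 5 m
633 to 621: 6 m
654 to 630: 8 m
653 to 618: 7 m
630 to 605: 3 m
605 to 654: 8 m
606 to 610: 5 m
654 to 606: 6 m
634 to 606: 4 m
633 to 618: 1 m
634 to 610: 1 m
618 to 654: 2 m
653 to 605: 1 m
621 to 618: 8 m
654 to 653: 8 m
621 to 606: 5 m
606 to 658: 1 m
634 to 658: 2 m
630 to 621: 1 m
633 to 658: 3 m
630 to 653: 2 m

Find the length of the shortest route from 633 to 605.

Candidate routes:
633–658–634–605: 3+2+5 = 10
633–618–658–634–605: 1+1+2+5 = 9
633–618–658–634–653–605: 1+1+2+5+1 = 10
Cheapest is 633–618–658–634–605 at 9 m.

9 m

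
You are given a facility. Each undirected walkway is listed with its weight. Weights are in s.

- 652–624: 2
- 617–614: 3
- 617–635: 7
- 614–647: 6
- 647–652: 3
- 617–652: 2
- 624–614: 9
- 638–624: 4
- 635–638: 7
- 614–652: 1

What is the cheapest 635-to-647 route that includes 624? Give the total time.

16 s

Shortest 635→624: 635 → 638 → 624 = 11
Shortest 624→647: 624 → 652 → 647 = 5
Total via 624: 11 + 5 = 16 s.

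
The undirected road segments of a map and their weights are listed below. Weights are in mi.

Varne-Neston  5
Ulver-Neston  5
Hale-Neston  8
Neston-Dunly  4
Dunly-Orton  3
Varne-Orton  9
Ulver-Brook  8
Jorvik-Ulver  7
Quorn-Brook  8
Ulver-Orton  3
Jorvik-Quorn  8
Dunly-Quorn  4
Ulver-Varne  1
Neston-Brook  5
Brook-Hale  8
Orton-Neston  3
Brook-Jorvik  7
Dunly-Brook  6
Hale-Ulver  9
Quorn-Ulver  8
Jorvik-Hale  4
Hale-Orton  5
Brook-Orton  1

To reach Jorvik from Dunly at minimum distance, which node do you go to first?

Candidate routes:
Dunly - Orton - Hale - Jorvik: 3+5+4 = 12
Dunly - Quorn - Jorvik: 4+8 = 12
Dunly - Brook - Jorvik: 6+7 = 13
Dunly - Orton - Brook - Jorvik: 3+1+7 = 11
The minimum is 11 mi via Dunly - Orton - Brook - Jorvik.
So from Dunly the first move is to Orton.

Orton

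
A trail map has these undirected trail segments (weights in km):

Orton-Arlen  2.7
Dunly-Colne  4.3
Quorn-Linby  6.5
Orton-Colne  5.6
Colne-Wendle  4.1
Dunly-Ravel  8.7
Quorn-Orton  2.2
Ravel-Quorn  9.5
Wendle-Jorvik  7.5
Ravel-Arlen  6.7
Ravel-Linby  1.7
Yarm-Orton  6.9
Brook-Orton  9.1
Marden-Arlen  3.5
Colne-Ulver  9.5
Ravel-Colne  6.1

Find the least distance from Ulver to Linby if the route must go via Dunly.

Best Ulver to Dunly: Ulver → Colne → Dunly costing 13.8
Shortest Dunly→Linby: Dunly → Ravel → Linby = 10.4
Total via Dunly: 13.8 + 10.4 = 24.2 km.

24.2 km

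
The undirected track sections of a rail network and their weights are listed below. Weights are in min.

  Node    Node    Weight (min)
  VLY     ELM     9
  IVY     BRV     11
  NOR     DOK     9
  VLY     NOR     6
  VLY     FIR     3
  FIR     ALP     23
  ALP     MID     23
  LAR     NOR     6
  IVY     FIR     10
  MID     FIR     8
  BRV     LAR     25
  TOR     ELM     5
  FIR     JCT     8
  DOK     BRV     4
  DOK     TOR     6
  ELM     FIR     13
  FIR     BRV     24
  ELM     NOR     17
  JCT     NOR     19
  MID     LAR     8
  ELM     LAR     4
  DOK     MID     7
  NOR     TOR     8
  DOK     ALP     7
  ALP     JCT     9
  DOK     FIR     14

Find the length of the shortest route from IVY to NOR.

19 min

Settle nodes by increasing distance from IVY:
IVY: 0
FIR: 10  (via IVY)
BRV: 11  (via IVY)
VLY: 13  (via FIR)
DOK: 15  (via BRV)
JCT: 18  (via FIR)
MID: 18  (via FIR)
NOR: 19  (via VLY)
Shortest route: IVY → FIR → VLY → NOR = 19 min.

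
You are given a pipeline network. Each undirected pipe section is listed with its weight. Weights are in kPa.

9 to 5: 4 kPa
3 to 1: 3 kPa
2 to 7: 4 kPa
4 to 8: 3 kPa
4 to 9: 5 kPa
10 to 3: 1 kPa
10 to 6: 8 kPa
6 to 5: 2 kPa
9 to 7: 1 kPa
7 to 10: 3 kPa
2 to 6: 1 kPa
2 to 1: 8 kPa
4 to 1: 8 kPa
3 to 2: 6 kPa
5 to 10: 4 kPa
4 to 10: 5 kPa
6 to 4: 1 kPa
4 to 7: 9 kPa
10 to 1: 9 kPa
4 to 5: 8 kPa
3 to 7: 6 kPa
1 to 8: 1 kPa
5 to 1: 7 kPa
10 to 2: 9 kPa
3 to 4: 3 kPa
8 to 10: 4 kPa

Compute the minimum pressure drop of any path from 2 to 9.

5 kPa

Shortest distances from 2:
2: 0
6: 1  (via 2)
4: 2  (via 6)
5: 3  (via 6)
7: 4  (via 2)
3: 5  (via 4)
8: 5  (via 4)
9: 5  (via 7)
Shortest route: 2 → 7 → 9 = 5 kPa.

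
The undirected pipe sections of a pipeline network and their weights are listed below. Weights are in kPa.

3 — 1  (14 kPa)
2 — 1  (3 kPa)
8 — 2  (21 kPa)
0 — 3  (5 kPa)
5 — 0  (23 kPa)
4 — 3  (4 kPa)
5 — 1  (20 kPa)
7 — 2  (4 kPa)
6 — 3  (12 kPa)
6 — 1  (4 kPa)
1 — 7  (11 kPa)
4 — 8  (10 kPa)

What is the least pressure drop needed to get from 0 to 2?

Candidate routes:
0 - 3 - 1 - 7 - 2: 5+14+11+4 = 34
0 - 3 - 6 - 1 - 7 - 2: 5+12+4+11+4 = 36
0 - 3 - 1 - 2: 5+14+3 = 22
0 - 3 - 6 - 1 - 2: 5+12+4+3 = 24
Cheapest is 0 - 3 - 1 - 2 at 22 kPa.

22 kPa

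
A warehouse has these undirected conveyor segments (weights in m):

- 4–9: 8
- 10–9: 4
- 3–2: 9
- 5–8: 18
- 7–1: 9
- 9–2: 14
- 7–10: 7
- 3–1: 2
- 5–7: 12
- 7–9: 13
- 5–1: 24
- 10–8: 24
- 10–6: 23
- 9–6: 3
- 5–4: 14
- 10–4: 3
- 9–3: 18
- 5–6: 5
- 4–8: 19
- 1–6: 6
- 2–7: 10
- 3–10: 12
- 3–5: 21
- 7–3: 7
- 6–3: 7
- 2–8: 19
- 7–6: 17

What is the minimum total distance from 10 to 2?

Enumerating some paths:
10 → 3 → 2: 12+9 = 21
10 → 7 → 2: 7+10 = 17
10 → 9 → 2: 4+14 = 18
The minimum is 17 m via 10 → 7 → 2.

17 m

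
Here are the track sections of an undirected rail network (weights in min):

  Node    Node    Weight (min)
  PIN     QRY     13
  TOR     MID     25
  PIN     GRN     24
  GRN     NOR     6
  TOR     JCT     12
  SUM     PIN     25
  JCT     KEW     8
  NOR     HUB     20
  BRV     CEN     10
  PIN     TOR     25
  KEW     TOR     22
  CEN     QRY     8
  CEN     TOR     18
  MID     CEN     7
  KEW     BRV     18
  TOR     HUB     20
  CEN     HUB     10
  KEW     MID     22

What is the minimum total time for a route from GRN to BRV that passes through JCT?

84 min

Shortest GRN→JCT: GRN → NOR → HUB → TOR → JCT = 58
Shortest JCT→BRV: JCT → KEW → BRV = 26
Total via JCT: 58 + 26 = 84 min.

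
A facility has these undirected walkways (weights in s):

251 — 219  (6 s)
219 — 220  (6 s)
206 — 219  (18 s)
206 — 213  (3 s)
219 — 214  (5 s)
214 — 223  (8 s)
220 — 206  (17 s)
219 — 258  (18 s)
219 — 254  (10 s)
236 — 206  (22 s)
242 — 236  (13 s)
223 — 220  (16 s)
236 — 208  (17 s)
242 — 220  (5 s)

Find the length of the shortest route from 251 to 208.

Settle nodes by increasing distance from 251:
251: 0
219: 6  (via 251)
214: 11  (via 219)
220: 12  (via 219)
254: 16  (via 219)
242: 17  (via 220)
223: 19  (via 214)
258: 24  (via 219)
206: 24  (via 219)
213: 27  (via 206)
236: 30  (via 242)
208: 47  (via 236)
Shortest route: 251 → 219 → 220 → 242 → 236 → 208 = 47 s.

47 s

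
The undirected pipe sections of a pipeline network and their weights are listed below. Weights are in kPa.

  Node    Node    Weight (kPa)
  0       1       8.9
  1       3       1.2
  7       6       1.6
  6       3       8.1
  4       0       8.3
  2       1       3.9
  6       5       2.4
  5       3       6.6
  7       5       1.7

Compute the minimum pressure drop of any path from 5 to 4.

Settle nodes by increasing distance from 5:
5: 0
7: 1.7  (via 5)
6: 2.4  (via 5)
3: 6.6  (via 5)
1: 7.8  (via 3)
2: 11.7  (via 1)
0: 16.7  (via 1)
4: 25  (via 0)
Shortest route: 5–3–1–0–4 = 25 kPa.

25 kPa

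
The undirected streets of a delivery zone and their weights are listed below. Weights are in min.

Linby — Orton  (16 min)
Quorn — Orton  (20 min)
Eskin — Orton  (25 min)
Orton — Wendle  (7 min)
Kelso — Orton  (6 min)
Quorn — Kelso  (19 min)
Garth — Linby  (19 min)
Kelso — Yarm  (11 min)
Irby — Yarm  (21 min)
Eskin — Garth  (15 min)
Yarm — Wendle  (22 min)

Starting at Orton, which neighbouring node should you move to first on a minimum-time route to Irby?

Compare a few routes:
Orton–Kelso–Yarm–Irby: 6+11+21 = 38
Orton–Wendle–Yarm–Irby: 7+22+21 = 50
Orton–Quorn–Kelso–Yarm–Irby: 20+19+11+21 = 71
The minimum is 38 min via Orton–Kelso–Yarm–Irby.
So from Orton the first move is to Kelso.

Kelso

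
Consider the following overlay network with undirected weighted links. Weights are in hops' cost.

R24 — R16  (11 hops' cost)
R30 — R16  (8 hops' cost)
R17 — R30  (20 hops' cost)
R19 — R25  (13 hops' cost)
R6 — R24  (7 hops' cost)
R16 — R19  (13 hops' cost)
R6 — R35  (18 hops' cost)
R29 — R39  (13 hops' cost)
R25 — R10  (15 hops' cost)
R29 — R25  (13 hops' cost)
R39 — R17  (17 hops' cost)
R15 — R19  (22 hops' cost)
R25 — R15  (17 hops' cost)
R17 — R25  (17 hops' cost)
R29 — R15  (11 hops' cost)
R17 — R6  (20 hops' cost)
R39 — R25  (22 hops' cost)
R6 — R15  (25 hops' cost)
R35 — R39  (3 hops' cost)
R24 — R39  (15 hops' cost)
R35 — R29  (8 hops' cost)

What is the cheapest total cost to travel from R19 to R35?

Settle nodes by increasing distance from R19:
R19: 0
R25: 13  (via R19)
R16: 13  (via R19)
R30: 21  (via R16)
R15: 22  (via R19)
R24: 24  (via R16)
R29: 26  (via R25)
R10: 28  (via R25)
R17: 30  (via R25)
R6: 31  (via R24)
R35: 34  (via R29)
Shortest route: R19–R25–R29–R35 = 34 hops' cost.

34 hops' cost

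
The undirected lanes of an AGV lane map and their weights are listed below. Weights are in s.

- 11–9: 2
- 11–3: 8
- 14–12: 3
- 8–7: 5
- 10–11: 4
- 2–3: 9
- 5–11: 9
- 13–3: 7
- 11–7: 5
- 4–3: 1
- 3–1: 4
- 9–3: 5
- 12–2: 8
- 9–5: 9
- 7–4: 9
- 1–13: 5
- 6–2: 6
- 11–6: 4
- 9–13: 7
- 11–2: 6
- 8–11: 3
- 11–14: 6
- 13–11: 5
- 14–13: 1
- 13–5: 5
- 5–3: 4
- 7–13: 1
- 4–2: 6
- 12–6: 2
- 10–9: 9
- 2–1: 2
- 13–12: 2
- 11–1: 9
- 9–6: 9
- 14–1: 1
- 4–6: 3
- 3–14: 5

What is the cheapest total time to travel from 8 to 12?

8 s

Settle nodes by increasing distance from 8:
8: 0
11: 3  (via 8)
7: 5  (via 8)
9: 5  (via 11)
13: 6  (via 7)
6: 7  (via 11)
10: 7  (via 11)
14: 7  (via 13)
1: 8  (via 14)
12: 8  (via 13)
Shortest route: 8 → 7 → 13 → 12 = 8 s.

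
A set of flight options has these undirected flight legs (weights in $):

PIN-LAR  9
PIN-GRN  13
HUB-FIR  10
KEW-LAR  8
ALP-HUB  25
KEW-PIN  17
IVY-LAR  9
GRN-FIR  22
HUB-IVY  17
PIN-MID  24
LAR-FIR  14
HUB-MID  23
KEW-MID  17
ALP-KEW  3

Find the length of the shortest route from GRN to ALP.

$33

Running Dijkstra from GRN:
GRN: 0
PIN: 13  (via GRN)
LAR: 22  (via PIN)
FIR: 22  (via GRN)
KEW: 30  (via PIN)
IVY: 31  (via LAR)
HUB: 32  (via FIR)
ALP: 33  (via KEW)
Shortest route: GRN–PIN–KEW–ALP = $33.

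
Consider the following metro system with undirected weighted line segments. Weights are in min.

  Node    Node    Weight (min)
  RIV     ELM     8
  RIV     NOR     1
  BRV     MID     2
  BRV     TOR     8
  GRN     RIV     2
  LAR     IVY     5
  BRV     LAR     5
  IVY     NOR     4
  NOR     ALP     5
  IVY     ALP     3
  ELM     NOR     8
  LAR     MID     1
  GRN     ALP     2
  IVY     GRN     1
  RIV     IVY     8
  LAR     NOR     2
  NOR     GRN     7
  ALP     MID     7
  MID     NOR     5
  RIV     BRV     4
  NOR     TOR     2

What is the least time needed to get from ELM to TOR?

Running Dijkstra from ELM:
ELM: 0
RIV: 8  (via ELM)
NOR: 8  (via ELM)
GRN: 10  (via RIV)
LAR: 10  (via NOR)
TOR: 10  (via NOR)
Shortest route: ELM → NOR → TOR = 10 min.

10 min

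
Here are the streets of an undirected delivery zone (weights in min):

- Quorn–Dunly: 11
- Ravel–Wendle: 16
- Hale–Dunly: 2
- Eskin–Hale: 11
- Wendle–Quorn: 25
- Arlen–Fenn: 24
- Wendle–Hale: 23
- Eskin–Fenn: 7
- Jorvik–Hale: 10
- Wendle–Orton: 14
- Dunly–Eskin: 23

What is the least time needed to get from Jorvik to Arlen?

Running Dijkstra from Jorvik:
Jorvik: 0
Hale: 10  (via Jorvik)
Dunly: 12  (via Hale)
Eskin: 21  (via Hale)
Quorn: 23  (via Dunly)
Fenn: 28  (via Eskin)
Wendle: 33  (via Hale)
Orton: 47  (via Wendle)
Ravel: 49  (via Wendle)
Arlen: 52  (via Fenn)
Shortest route: Jorvik → Hale → Eskin → Fenn → Arlen = 52 min.

52 min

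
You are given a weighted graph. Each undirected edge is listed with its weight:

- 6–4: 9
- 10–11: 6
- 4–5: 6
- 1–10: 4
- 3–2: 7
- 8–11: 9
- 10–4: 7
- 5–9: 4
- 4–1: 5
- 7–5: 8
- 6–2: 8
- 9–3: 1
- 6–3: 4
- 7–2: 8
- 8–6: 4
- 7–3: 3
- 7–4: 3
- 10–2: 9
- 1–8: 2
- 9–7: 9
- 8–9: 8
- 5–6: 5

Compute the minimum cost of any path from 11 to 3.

Enumerating some paths:
11–8–9–3: 9+8+1 = 18
11–10–1–8–6–3: 6+4+2+4+4 = 20
11–8–6–3: 9+4+4 = 17
11–10–4–7–3: 6+7+3+3 = 19
The minimum is 17 via 11–8–6–3.

17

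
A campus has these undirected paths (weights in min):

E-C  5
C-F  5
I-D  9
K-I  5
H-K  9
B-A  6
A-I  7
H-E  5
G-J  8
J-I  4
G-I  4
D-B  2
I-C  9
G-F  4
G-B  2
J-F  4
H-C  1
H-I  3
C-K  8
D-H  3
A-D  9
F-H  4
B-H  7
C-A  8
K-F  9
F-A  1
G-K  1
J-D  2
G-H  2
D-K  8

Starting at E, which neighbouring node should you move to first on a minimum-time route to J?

H

Compare a few routes:
E - H - D - J: 5+3+2 = 10
E - C - H - D - J: 5+1+3+2 = 11
Cheapest is E - H - D - J at 10 min.
So from E the first move is to H.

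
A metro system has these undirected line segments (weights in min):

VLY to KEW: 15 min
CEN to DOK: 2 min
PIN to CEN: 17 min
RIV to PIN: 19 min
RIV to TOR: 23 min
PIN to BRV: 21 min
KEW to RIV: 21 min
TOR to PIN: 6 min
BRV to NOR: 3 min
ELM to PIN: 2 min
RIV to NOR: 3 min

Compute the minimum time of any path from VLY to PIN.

55 min

Shortest distances from VLY:
VLY: 0
KEW: 15  (via VLY)
RIV: 36  (via KEW)
NOR: 39  (via RIV)
BRV: 42  (via NOR)
PIN: 55  (via RIV)
Shortest route: VLY → KEW → RIV → PIN = 55 min.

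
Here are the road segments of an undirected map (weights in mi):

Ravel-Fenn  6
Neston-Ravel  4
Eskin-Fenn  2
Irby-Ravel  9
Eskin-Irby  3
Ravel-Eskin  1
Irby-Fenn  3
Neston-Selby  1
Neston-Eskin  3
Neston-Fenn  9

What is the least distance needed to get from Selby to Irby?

Running Dijkstra from Selby:
Selby: 0
Neston: 1  (via Selby)
Eskin: 4  (via Neston)
Ravel: 5  (via Neston)
Fenn: 6  (via Eskin)
Irby: 7  (via Eskin)
Shortest route: Selby–Neston–Eskin–Irby = 7 mi.

7 mi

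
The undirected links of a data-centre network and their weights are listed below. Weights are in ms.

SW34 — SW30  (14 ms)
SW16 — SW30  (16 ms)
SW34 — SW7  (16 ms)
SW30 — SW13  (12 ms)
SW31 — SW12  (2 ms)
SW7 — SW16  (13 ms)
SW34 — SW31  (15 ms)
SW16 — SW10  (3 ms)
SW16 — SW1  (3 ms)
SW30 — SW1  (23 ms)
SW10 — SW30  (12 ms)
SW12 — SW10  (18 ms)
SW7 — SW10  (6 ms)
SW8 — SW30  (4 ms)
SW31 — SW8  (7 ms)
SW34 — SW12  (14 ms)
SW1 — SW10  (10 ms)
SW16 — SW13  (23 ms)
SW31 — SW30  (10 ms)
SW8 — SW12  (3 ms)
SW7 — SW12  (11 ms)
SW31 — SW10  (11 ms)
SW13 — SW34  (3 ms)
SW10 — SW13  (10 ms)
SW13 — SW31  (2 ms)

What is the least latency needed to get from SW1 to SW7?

12 ms

Running Dijkstra from SW1:
SW1: 0
SW16: 3  (via SW1)
SW10: 6  (via SW16)
SW7: 12  (via SW10)
Shortest route: SW1 → SW16 → SW10 → SW7 = 12 ms.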